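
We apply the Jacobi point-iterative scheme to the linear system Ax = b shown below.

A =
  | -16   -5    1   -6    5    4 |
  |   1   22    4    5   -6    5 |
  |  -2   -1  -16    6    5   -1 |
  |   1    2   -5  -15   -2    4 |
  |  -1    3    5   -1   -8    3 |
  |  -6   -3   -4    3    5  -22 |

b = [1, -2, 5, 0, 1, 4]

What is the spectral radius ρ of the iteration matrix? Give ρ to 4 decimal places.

Let D = diag(-16, 22, -16, -15, -8, -22); L, U the strict triangles.
T_J = -D⁻¹(L+U): T[4,3] = -(-1)/(-8) = -0.1250; T[4,4] = 0.
  T[0,:] = [+0.0000, -0.3125, +0.0625, -0.3750, +0.3125, +0.2500]
  T[1,:] = [-0.0455, +0.0000, -0.1818, -0.2273, +0.2727, -0.2273]
  T[2,:] = [-0.1250, -0.0625, +0.0000, +0.3750, +0.3125, -0.0625]
  T[3,:] = [+0.0667, +0.1333, -0.3333, +0.0000, -0.1333, +0.2667]
  T[4,:] = [-0.1250, +0.3750, +0.6250, -0.1250, +0.0000, +0.3750]
  T[5,:] = [-0.2727, -0.1364, -0.1818, +0.1364, +0.2273, +0.0000]
moduli |λ_i(T)| = 0.8310, 0.4303, 0.4303, 0.3957, 0.3848, 0.3848.
ρ = 0.8310; 0.8310 < 1, so it converges for any x₀.

0.8310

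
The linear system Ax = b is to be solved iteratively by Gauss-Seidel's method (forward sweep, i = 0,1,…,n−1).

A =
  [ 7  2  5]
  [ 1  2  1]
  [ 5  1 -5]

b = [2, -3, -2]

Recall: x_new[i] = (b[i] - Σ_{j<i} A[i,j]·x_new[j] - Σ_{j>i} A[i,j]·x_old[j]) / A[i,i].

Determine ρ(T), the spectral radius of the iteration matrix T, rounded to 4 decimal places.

0.7826

Split A = D + L + U, D = diag(7, 2, -5).
T_GS = -(D+L)⁻¹U: row 0 first, T[0,2] = -(5)/(7) = -0.7143; later rows by forward substitution.
  T[0,:] = [+0.0000  -0.2857  -0.7143]
  T[1,:] = [+0.0000  +0.1429  -0.1429]
  T[2,:] = [+0.0000  -0.2571  -0.7429]
moduli |λ_i(T)| = 0.7826, 0.1826, 0.0000.
ρ = 0.7826; 0.7826 < 1, so it converges for any x₀.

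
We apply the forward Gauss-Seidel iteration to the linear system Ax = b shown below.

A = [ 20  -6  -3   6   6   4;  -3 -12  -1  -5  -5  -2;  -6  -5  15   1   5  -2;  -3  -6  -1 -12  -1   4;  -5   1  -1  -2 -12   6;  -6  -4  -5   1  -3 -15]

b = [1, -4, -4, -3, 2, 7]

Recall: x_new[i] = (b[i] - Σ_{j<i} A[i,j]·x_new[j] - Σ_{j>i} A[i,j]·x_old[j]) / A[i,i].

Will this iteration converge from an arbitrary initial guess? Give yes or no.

Diagonal D = diag(20, -12, 15, -12, -12, -15); L, U strict lower/upper.
GS T = -(D+L)⁻¹U: row 0 first, T[0,2] = -(-3)/(20) = +0.1500; later rows by forward substitution.
  T[0,:] = [+0.0000 +0.3000 +0.1500 -0.3000 -0.3000 -0.2000]
  T[1,:] = [+0.0000 -0.0750 -0.1208 -0.3417 -0.3417 -0.1167]
  T[2,:] = [+0.0000 +0.0950 +0.0197 -0.3006 -0.5672 +0.0144]
  T[3,:] = [+0.0000 -0.0454 +0.0213 +0.2709 +0.2098 +0.4405]
  T[4,:] = [+0.0000 -0.1316 -0.0778 +0.0764 +0.1088 +0.4990]
  T[5,:] = [+0.0000 -0.1084 -0.0174 +0.3141 +0.3924 +0.0359]
|eigenvalues of T|: 0.8732, 0.4284, 0.1876, 0.0991, 0.0040, 0.0000.
ρ = 0.8732; 0.8732 < 1: convergent.

yes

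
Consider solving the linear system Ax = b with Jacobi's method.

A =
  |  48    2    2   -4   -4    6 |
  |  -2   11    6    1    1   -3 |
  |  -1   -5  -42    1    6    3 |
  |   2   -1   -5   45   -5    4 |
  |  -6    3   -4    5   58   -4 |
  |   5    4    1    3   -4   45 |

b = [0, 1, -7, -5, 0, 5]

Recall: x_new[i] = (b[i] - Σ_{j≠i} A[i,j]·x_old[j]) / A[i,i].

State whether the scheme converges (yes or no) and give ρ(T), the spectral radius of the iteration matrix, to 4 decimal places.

yes, ρ = 0.3032

A = D + L + U where D = diag(48, 11, -42, 45, 58, 45).
Jacobi: T = -D⁻¹(L+U), T[3,1] = -(-1)/(45) = +0.0222; T[3,3] = 0.
  T[0,:] = [+0.0000, -0.0417, -0.0417, +0.0833, +0.0833, -0.1250]
  T[1,:] = [+0.1818, +0.0000, -0.5455, -0.0909, -0.0909, +0.2727]
  T[2,:] = [-0.0238, -0.1190, +0.0000, +0.0238, +0.1429, +0.0714]
  T[3,:] = [-0.0444, +0.0222, +0.1111, +0.0000, +0.1111, -0.0889]
  T[4,:] = [+0.1034, -0.0517, +0.0690, -0.0862, +0.0000, +0.0690]
  T[5,:] = [-0.1111, -0.0889, -0.0222, -0.0667, +0.0889, +0.0000]
|roots of det(T-λI)|: 0.3032, 0.2233, 0.2233, 0.1365, 0.1211, 0.1211.
ρ = 0.3032; 0.3032 < 1: convergent.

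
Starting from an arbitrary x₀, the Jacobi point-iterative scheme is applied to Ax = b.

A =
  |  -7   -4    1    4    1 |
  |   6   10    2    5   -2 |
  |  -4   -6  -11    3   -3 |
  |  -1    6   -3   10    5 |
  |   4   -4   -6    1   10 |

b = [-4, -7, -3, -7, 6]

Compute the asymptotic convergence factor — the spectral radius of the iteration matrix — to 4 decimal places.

Write A = D+L+U with D = diag(-7, 10, -11, 10, 10).
Jacobi: T = -D⁻¹(L+U), T[3,4] = -(5)/(10) = -0.5000; T[3,3] = 0.
  T[0,:] = [+0.0000, -0.5714, +0.1429, +0.5714, +0.1429]
  T[1,:] = [-0.6000, +0.0000, -0.2000, -0.5000, +0.2000]
  T[2,:] = [-0.3636, -0.5455, +0.0000, +0.2727, -0.2727]
  T[3,:] = [+0.1000, -0.6000, +0.3000, +0.0000, -0.5000]
  T[4,:] = [-0.4000, +0.4000, +0.6000, -0.1000, +0.0000]
moduli |λ_i(T)| = 1.1918, 0.7679, 0.5814, 0.5814, 0.4022.
spectral radius ρ = 1.1918; 1.1918 > 1: divergent.

1.1918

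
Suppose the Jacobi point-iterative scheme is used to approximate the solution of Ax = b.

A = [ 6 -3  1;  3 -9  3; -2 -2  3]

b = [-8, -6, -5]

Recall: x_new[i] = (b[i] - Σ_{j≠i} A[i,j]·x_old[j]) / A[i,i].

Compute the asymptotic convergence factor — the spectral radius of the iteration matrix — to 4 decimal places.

A = D + L + U where D = diag(6, -9, 3).
Jacobi T = -D⁻¹(L+U): T[2,0] = -(-2)/(3) = +0.6667; T[2,2] = 0.
  T[0,:] = [+0.0000, +0.5000, -0.1667]
  T[1,:] = [+0.3333, +0.0000, +0.3333]
  T[2,:] = [+0.6667, +0.6667, +0.0000]
|λ(T)| sorted: 0.6289, 0.3432, 0.3432.
spectral radius ρ = 0.6289; 0.6289 < 1, so it converges for any x₀.

0.6289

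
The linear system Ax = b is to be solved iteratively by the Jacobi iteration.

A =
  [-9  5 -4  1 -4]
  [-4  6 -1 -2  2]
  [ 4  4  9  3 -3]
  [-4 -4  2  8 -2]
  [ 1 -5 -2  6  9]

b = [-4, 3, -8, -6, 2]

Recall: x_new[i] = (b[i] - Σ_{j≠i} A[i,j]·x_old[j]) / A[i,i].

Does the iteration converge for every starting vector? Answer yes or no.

A = D + L + U where D = diag(-9, 6, 9, 8, 9).
T_J = -D⁻¹(L+U): T[1,2] = -(-1)/(6) = +0.1667; T[1,1] = 0.
  T[0,:] = [+0.0000 +0.5556 -0.4444 +0.1111 -0.4444]
  T[1,:] = [+0.6667 +0.0000 +0.1667 +0.3333 -0.3333]
  T[2,:] = [-0.4444 -0.4444 +0.0000 -0.3333 +0.3333]
  T[3,:] = [+0.5000 +0.5000 -0.2500 +0.0000 +0.2500]
  T[4,:] = [-0.1111 +0.5556 +0.2222 -0.6667 +0.0000]
moduli |λ_i(T)| = 1.1827, 0.5875, 0.5875, 0.4199, 0.4199.
ρ(T) = max|λ| = 1.1827; 1.1827 > 1, so it fails to converge.

no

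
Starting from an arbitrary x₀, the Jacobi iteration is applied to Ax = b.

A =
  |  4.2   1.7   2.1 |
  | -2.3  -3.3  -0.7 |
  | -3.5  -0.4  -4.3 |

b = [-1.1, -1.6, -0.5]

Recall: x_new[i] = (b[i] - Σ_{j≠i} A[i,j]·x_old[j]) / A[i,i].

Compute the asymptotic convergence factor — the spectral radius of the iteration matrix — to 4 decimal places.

0.9065

Let D = diag(4.2, -3.3, -4.3); L, U the strict triangles.
Jacobi T = -D⁻¹(L+U): T[1,2] = -(-0.7)/(-3.3) = -0.2121; T[1,1] = 0.
  T[0,:] = [+0.0000 -0.4048 -0.5000]
  T[1,:] = [-0.6970 +0.0000 -0.2121]
  T[2,:] = [-0.8140 -0.0930 +0.0000]
|roots of det(T-λI)|: 0.9065, 0.7575, 0.1490.
spectral radius ρ = 0.9065; 0.9065 < 1: convergent.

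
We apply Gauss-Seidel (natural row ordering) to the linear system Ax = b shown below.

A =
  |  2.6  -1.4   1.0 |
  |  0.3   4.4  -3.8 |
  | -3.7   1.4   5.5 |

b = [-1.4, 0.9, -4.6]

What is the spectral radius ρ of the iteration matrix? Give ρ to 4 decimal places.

0.8782

A = D + L + U where D = diag(2.6, 4.4, 5.5).
Gauss-Seidel: T = -(D+L)⁻¹U, row 0 first, T[0,1] = -(-1.4)/(2.6) = +0.5385; later rows by forward substitution.
  T[0,:] = [+0.0000  +0.5385  -0.3846]
  T[1,:] = [+0.0000  -0.0367  +0.8899]
  T[2,:] = [+0.0000  +0.3716  -0.4853]
|λ(T)| sorted: 0.8782, 0.3562, 0.0000.
ρ = 0.8782; 0.8782 < 1: convergent.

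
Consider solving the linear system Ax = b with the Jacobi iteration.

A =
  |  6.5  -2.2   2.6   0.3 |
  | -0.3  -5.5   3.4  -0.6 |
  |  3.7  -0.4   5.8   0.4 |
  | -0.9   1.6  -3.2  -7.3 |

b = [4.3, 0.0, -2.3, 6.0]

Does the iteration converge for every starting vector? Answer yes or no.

yes

Diagonal D = diag(6.5, -5.5, 5.8, -7.3); L, U strict lower/upper.
Jacobi: T = -D⁻¹(L+U), T[3,2] = -(-3.2)/(-7.3) = -0.4384; T[3,3] = 0.
  T[0,:] = [+0.0000  +0.3385  -0.4000  -0.0462]
  T[1,:] = [-0.0545  +0.0000  +0.6182  -0.1091]
  T[2,:] = [-0.6379  +0.0690  +0.0000  -0.0690]
  T[3,:] = [-0.1233  +0.2192  -0.4384  +0.0000]
|λ(T)| sorted: 0.7098, 0.4552, 0.4552, 0.0074.
ρ(T) = max|λ| = 0.7098; 0.7098 < 1 ⇒ converges.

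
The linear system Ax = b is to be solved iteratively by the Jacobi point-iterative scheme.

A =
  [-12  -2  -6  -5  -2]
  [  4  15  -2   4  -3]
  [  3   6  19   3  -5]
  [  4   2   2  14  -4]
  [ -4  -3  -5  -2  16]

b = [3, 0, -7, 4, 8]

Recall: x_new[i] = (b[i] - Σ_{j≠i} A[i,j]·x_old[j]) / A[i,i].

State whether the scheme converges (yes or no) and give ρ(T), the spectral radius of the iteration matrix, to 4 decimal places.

Let D = diag(-12, 15, 19, 14, 16); L, U the strict triangles.
T_J = -D⁻¹(L+U): T[3,0] = -(4)/(14) = -0.2857; T[3,3] = 0.
  T[0,:] = [+0.0000, -0.1667, -0.5000, -0.4167, -0.1667]
  T[1,:] = [-0.2667, +0.0000, +0.1333, -0.2667, +0.2000]
  T[2,:] = [-0.1579, -0.3158, +0.0000, -0.1579, +0.2632]
  T[3,:] = [-0.2857, -0.1429, -0.1429, +0.0000, +0.2857]
  T[4,:] = [+0.2500, +0.1875, +0.3125, +0.1250, +0.0000]
eigenvalue magnitudes: 0.8307, 0.3502, 0.3502, 0.1952, 0.1952.
ρ = 0.8307; 0.8307 < 1: convergent.

yes, ρ = 0.8307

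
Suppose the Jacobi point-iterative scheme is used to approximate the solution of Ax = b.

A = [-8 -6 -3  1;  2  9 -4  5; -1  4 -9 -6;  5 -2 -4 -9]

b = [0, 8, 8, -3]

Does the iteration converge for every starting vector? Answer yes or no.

Write A = D+L+U with D = diag(-8, 9, -9, -9).
T_J = -D⁻¹(L+U): T[0,1] = -(-6)/(-8) = -0.7500; T[0,0] = 0.
  T[0,:] = [+0.0000 -0.7500 -0.3750 +0.1250]
  T[1,:] = [-0.2222 +0.0000 +0.4444 -0.5556]
  T[2,:] = [-0.1111 +0.4444 +0.0000 -0.6667]
  T[3,:] = [+0.5556 -0.2222 -0.4444 +0.0000]
moduli |λ_i(T)| = 1.2277, 0.5088, 0.5088, 0.4608.
ρ(T) = max|λ| = 1.2277; 1.2277 > 1, so it fails to converge.

no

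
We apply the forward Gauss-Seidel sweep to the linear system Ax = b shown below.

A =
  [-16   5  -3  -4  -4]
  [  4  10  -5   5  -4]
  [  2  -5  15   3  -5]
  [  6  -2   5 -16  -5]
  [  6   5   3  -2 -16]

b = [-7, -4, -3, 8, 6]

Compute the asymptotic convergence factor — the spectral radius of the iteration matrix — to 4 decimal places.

0.5695

Write A = D+L+U with D = diag(-16, 10, 15, -16, -16).
T_GS = -(D+L)⁻¹U: row 0 first, T[0,2] = -(-3)/(-16) = -0.1875; later rows by forward substitution.
  T[0,:] = [+0.0000, +0.3125, -0.1875, -0.2500, -0.2500]
  T[1,:] = [+0.0000, -0.1250, +0.5750, -0.4000, +0.5000]
  T[2,:] = [+0.0000, -0.0833, +0.2167, -0.3000, +0.5333]
  T[3,:] = [+0.0000, +0.1068, -0.0745, -0.1375, -0.3021]
  T[4,:] = [+0.0000, +0.0492, +0.1593, -0.2578, +0.2003]
|λ(T)| sorted: 0.5695, 0.2424, 0.1629, 0.1629, 0.0000.
ρ = 0.5695; 0.5695 < 1: convergent.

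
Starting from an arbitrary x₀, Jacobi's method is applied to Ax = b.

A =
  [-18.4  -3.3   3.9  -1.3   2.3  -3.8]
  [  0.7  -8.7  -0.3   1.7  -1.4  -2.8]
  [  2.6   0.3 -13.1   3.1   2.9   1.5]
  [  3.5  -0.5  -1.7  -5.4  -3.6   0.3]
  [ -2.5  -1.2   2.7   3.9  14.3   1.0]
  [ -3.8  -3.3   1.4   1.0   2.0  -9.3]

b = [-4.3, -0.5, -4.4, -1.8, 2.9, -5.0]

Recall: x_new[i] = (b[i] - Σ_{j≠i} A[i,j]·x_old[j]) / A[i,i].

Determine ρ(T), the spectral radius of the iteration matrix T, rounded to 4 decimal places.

Let D = diag(-18.4, -8.7, -13.1, -5.4, 14.3, -9.3); L, U the strict triangles.
T_J = -D⁻¹(L+U): T[2,5] = -(1.5)/(-13.1) = +0.1145; T[2,2] = 0.
  T[0,:] = [+0.0000, -0.1793, +0.2120, -0.0707, +0.1250, -0.2065]
  T[1,:] = [+0.0805, +0.0000, -0.0345, +0.1954, -0.1609, -0.3218]
  T[2,:] = [+0.1985, +0.0229, +0.0000, +0.2366, +0.2214, +0.1145]
  T[3,:] = [+0.6481, -0.0926, -0.3148, +0.0000, -0.6667, +0.0556]
  T[4,:] = [+0.1748, +0.0839, -0.1888, -0.2727, +0.0000, -0.0699]
  T[5,:] = [-0.4086, -0.3548, +0.1505, +0.1075, +0.2151, +0.0000]
|λ(T)| sorted: 0.6018, 0.3838, 0.3838, 0.3782, 0.3782, 0.3638.
spectral radius ρ = 0.6018; 0.6018 < 1: convergent.

0.6018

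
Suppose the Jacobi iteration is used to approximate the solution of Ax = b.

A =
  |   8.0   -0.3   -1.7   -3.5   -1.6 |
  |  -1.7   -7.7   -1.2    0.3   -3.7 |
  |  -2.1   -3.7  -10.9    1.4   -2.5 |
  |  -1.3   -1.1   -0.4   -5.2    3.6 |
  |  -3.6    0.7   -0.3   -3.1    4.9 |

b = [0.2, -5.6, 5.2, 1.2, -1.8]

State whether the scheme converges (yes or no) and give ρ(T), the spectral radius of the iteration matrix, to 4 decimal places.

Split A = D + L + U, D = diag(8, -7.7, -10.9, -5.2, 4.9).
Jacobi: T = -D⁻¹(L+U), T[2,0] = -(-2.1)/(-10.9) = -0.1927; T[2,2] = 0.
  T[0,:] = [+0.0000  +0.0375  +0.2125  +0.4375  +0.2000]
  T[1,:] = [-0.2208  +0.0000  -0.1558  +0.0390  -0.4805]
  T[2,:] = [-0.1927  -0.3394  +0.0000  +0.1284  -0.2294]
  T[3,:] = [-0.2500  -0.2115  -0.0769  +0.0000  +0.6923]
  T[4,:] = [+0.7347  -0.1429  +0.0612  +0.6327  +0.0000]
|roots of det(T-λI)|: 0.9366, 0.6586, 0.5136, 0.5136, 0.1845.
spectral radius ρ = 0.9366; 0.9366 < 1, so it converges for any x₀.

yes, ρ = 0.9366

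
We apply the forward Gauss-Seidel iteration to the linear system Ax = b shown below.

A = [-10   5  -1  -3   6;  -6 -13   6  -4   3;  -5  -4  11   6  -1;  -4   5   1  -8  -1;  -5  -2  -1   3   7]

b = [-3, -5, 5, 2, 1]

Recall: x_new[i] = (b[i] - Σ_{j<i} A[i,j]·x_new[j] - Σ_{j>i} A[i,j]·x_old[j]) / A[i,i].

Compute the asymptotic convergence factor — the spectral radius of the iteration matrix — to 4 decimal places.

0.8554

A = D + L + U where D = diag(-10, -13, 11, -8, 7).
Gauss-Seidel: T = -(D+L)⁻¹U, row 0 first, T[0,2] = -(-1)/(-10) = -0.1000; later rows by forward substitution.
  T[0,:] = [+0.0000, +0.5000, -0.1000, -0.3000, +0.6000]
  T[1,:] = [+0.0000, -0.2308, +0.5077, -0.1692, -0.0462]
  T[2,:] = [+0.0000, +0.1434, +0.1392, -0.7434, +0.3469]
  T[3,:] = [+0.0000, -0.3763, +0.3847, -0.0487, -0.4105]
  T[4,:] = [+0.0000, +0.4730, -0.0714, -0.3480, +0.6409]
|eigenvalues of T|: 0.8554, 0.4709, 0.4709, 0.0592, 0.0000.
spectral radius ρ = 0.8554; 0.8554 < 1: convergent.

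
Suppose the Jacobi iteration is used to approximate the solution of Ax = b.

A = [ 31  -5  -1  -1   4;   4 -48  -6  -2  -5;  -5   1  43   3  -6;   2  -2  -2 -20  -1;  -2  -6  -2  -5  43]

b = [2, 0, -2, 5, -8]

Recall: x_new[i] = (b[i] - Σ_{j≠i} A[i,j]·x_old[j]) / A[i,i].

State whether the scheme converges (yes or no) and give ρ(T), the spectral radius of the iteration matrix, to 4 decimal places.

yes, ρ = 0.2696

Write A = D+L+U with D = diag(31, -48, 43, -20, 43).
Jacobi: T = -D⁻¹(L+U), T[1,4] = -(-5)/(-48) = -0.1042; T[1,1] = 0.
  T[0,:] = [+0.0000, +0.1613, +0.0323, +0.0323, -0.1290]
  T[1,:] = [+0.0833, +0.0000, -0.1250, -0.0417, -0.1042]
  T[2,:] = [+0.1163, -0.0233, +0.0000, -0.0698, +0.1395]
  T[3,:] = [+0.1000, -0.1000, -0.1000, +0.0000, -0.0500]
  T[4,:] = [+0.0465, +0.1395, +0.0465, +0.1163, +0.0000]
|roots of det(T-λI)|: 0.2696, 0.1956, 0.1956, 0.0598, 0.0598.
ρ = 0.2696; 0.2696 < 1: convergent.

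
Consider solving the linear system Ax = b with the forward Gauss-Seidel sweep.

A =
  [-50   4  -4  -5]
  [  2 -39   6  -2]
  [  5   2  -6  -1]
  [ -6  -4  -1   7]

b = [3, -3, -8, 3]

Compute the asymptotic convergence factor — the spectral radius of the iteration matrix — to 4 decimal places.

Write A = D+L+U with D = diag(-50, -39, -6, 7).
Gauss-Seidel: T = -(D+L)⁻¹U, row 0 first, T[0,1] = -(4)/(-50) = +0.0800; later rows by forward substitution.
  T[0,:] = [+0.0000, +0.0800, -0.0800, -0.1000]
  T[1,:] = [+0.0000, +0.0041, +0.1497, -0.0564]
  T[2,:] = [+0.0000, +0.0680, -0.0168, -0.2688]
  T[3,:] = [+0.0000, +0.0806, +0.0146, -0.1563]
|eigenvalues of T|: 0.2085, 0.0918, 0.0918, 0.0000.
spectral radius ρ = 0.2085; 0.2085 < 1 ⇒ converges.

0.2085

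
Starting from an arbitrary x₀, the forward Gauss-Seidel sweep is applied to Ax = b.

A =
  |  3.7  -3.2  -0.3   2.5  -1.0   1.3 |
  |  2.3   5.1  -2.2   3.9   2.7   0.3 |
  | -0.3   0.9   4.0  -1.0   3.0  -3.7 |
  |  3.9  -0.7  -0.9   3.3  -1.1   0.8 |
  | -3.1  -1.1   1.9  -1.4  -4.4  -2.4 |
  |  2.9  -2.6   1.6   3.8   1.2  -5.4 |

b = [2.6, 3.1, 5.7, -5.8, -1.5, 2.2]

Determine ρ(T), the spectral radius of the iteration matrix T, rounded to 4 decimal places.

1.1990

Split A = D + L + U, D = diag(3.7, 5.1, 4, 3.3, -4.4, -5.4).
T_GS = -(D+L)⁻¹U: row 0 first, T[0,1] = -(-3.2)/(3.7) = +0.8649; later rows by forward substitution.
  T[0,:] = [+0.0000  +0.8649  +0.0811  -0.6757  +0.2703  -0.3514]
  T[1,:] = [+0.0000  -0.3900  +0.3948  -0.4600  -0.6513  +0.0996]
  T[2,:] = [+0.0000  +0.1526  -0.0828  +0.3028  -0.5832  +0.8762]
  T[3,:] = [+0.0000  -1.0632  -0.0346  +0.7835  -0.2833  +0.4329]
  T[4,:] = [+0.0000  -0.1076  -0.1805  +0.4725  -0.1893  -0.0822]
  T[5,:] = [+0.0000  -0.0746  -0.2356  +0.6047  +0.0445  +0.3093]
eigenvalue magnitudes: 1.1990, 0.5952, 0.5952, 0.4059, 0.0528, 0.0000.
ρ = 1.1990; 1.1990 > 1 ⇒ diverges.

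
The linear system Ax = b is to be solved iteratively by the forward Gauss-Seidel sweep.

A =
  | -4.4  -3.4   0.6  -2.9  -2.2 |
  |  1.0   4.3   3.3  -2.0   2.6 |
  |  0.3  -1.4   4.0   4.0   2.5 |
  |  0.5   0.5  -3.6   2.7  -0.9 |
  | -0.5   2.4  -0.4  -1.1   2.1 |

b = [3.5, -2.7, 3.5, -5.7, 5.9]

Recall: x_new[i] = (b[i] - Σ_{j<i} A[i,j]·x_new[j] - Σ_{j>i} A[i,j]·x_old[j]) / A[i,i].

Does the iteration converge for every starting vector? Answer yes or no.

no

Diagonal D = diag(-4.4, 4.3, 4, 2.7, 2.1); L, U strict lower/upper.
Gauss-Seidel: T = -(D+L)⁻¹U, row 0 first, T[0,2] = -(0.6)/(-4.4) = +0.1364; later rows by forward substitution.
  T[0,:] = [+0.0000 -0.7727 +0.1364 -0.6591 -0.5000]
  T[1,:] = [+0.0000 +0.1797 -0.7992 +0.6184 -0.4884]
  T[2,:] = [+0.0000 +0.1209 -0.2899 -0.7341 -0.7584]
  T[3,:] = [+0.0000 +0.2710 -0.2638 -0.9713 -0.4949]
  T[4,:] = [+0.0000 -0.2244 +0.7524 -1.5123 +0.0354]
moduli |λ_i(T)| = 1.4366, 0.3924, 0.3924, 0.2128, 0.0000.
ρ = 1.4366; 1.4366 > 1 ⇒ diverges.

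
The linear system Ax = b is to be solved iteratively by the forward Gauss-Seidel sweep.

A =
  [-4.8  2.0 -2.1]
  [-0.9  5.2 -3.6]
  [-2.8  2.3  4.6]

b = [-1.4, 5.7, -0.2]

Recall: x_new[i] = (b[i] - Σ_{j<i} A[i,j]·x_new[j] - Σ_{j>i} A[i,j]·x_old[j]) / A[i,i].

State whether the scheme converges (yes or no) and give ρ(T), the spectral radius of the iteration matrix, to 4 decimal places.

yes, ρ = 0.7398

Split A = D + L + U, D = diag(-4.8, 5.2, 4.6).
T_GS = -(D+L)⁻¹U: row 0 first, T[0,2] = -(-2.1)/(-4.8) = -0.4375; later rows by forward substitution.
  T[0,:] = [+0.0000, +0.4167, -0.4375]
  T[1,:] = [+0.0000, +0.0721, +0.6166]
  T[2,:] = [+0.0000, +0.2176, -0.5746]
|λ(T)| sorted: 0.7398, 0.2373, 0.0000.
ρ = 0.7398; 0.7398 < 1 ⇒ converges.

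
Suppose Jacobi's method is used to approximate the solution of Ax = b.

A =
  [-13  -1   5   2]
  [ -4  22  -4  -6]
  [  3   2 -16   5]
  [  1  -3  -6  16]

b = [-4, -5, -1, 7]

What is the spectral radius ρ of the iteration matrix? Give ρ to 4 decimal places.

A = D + L + U where D = diag(-13, 22, -16, 16).
Jacobi: T = -D⁻¹(L+U), T[2,0] = -(3)/(-16) = +0.1875; T[2,2] = 0.
  T[0,:] = [+0.0000 -0.0769 +0.3846 +0.1538]
  T[1,:] = [+0.1818 +0.0000 +0.1818 +0.2727]
  T[2,:] = [+0.1875 +0.1250 +0.0000 +0.3125]
  T[3,:] = [-0.0625 +0.1875 +0.3750 +0.0000]
|eigenvalues of T|: 0.5635, 0.3950, 0.1068, 0.1068.
ρ(T) = max|λ| = 0.5635; 0.5635 < 1, so it converges for any x₀.

0.5635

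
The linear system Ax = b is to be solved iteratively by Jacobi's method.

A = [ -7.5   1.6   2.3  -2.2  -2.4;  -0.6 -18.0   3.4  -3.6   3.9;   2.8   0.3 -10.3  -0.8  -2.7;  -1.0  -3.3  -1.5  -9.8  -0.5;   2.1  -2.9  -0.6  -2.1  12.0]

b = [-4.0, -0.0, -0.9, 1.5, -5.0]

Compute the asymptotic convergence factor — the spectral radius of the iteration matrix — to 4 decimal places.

Split A = D + L + U, D = diag(-7.5, -18, -10.3, -9.8, 12).
Jacobi: T = -D⁻¹(L+U), T[3,4] = -(-0.5)/(-9.8) = -0.0510; T[3,3] = 0.
  T[0,:] = [+0.0000  +0.2133  +0.3067  -0.2933  -0.3200]
  T[1,:] = [-0.0333  +0.0000  +0.1889  -0.2000  +0.2167]
  T[2,:] = [+0.2718  +0.0291  +0.0000  -0.0777  -0.2621]
  T[3,:] = [-0.1020  -0.3367  -0.1531  +0.0000  -0.0510]
  T[4,:] = [-0.1750  +0.2417  +0.0500  +0.1750  +0.0000]
eigenvalue magnitudes: 0.5419, 0.3559, 0.3559, 0.0857, 0.0857.
ρ(T) = max|λ| = 0.5419; 0.5419 < 1 ⇒ converges.

0.5419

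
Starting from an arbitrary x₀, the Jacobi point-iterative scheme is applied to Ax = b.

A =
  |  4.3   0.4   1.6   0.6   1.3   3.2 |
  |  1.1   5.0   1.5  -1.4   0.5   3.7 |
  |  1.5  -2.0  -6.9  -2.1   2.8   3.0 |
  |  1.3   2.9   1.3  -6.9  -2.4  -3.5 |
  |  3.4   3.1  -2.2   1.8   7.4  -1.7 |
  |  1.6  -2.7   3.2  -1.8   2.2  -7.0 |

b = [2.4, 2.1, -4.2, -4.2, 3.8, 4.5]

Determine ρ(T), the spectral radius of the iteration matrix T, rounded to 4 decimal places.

Split A = D + L + U, D = diag(4.3, 5, -6.9, -6.9, 7.4, -7).
Jacobi: T = -D⁻¹(L+U), T[4,2] = -(-2.2)/(7.4) = +0.2973; T[4,4] = 0.
  T[0,:] = [+0.0000 -0.0930 -0.3721 -0.1395 -0.3023 -0.7442]
  T[1,:] = [-0.2200 +0.0000 -0.3000 +0.2800 -0.1000 -0.7400]
  T[2,:] = [+0.2174 -0.2899 +0.0000 -0.3043 +0.4058 +0.4348]
  T[3,:] = [+0.1884 +0.4203 +0.1884 +0.0000 -0.3478 -0.5072]
  T[4,:] = [-0.4595 -0.4189 +0.2973 -0.2432 +0.0000 +0.2297]
  T[5,:] = [+0.2286 -0.3857 +0.4571 -0.2571 +0.3143 +0.0000]
|roots of det(T-λI)|: 1.2922, 0.5106, 0.5106, 0.4885, 0.4885, 0.1827.
spectral radius ρ = 1.2922; 1.2922 > 1: divergent.

1.2922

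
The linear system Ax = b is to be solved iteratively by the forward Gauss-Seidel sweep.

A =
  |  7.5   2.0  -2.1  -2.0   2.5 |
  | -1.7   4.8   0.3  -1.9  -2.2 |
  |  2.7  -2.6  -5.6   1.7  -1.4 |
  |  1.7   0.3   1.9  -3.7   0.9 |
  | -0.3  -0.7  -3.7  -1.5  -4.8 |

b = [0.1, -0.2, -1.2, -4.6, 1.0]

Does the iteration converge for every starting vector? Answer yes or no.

Diagonal D = diag(7.5, 4.8, -5.6, -3.7, -4.8); L, U strict lower/upper.
Gauss-Seidel: T = -(D+L)⁻¹U, row 0 first, T[0,1] = -(2)/(7.5) = -0.2667; later rows by forward substitution.
  T[0,:] = [+0.0000  -0.2667  +0.2800  +0.2667  -0.3333]
  T[1,:] = [+0.0000  -0.0944  +0.0367  +0.4903  +0.3403]
  T[2,:] = [+0.0000  -0.0847  +0.1180  +0.2045  -0.5687]
  T[3,:] = [+0.0000  -0.1737  +0.1922  +0.2673  -0.1744]
  T[4,:] = [+0.0000  +0.1500  -0.1739  -0.3293  +0.4641]
|eigenvalues of T|: 0.8388, 0.2056, 0.2056, 0.0022, 0.0000.
spectral radius ρ = 0.8388; 0.8388 < 1, so it converges for any x₀.

yes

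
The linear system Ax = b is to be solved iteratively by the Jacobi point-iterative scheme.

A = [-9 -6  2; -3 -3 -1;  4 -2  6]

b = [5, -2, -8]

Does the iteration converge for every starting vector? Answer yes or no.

yes

Split A = D + L + U, D = diag(-9, -3, 6).
Jacobi T = -D⁻¹(L+U): T[1,2] = -(-1)/(-3) = -0.3333; T[1,1] = 0.
  T[0,:] = [+0.0000 -0.6667 +0.2222]
  T[1,:] = [-1.0000 +0.0000 -0.3333]
  T[2,:] = [-0.6667 +0.3333 +0.0000]
eigenvalue magnitudes: 0.8230, 0.5196, 0.5196.
ρ = 0.8230; 0.8230 < 1 ⇒ converges.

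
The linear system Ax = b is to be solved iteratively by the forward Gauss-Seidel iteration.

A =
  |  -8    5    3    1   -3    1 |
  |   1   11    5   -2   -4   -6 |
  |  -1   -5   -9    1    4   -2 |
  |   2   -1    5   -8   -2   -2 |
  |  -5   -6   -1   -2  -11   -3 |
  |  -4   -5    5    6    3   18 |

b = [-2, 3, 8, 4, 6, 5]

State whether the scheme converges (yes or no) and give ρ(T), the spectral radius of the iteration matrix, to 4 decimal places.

Diagonal D = diag(-8, 11, -9, -8, -11, 18); L, U strict lower/upper.
Gauss-Seidel: T = -(D+L)⁻¹U, row 0 first, T[0,1] = -(5)/(-8) = +0.6250; later rows by forward substitution.
  T[0,:] = [+0.0000 +0.6250 +0.3750 +0.1250 -0.3750 +0.1250]
  T[1,:] = [+0.0000 -0.0568 -0.4886 +0.1705 +0.3977 +0.5341]
  T[2,:] = [+0.0000 -0.0379 +0.2298 +0.0025 +0.2652 -0.5328]
  T[3,:] = [+0.0000 +0.1397 +0.2985 +0.0115 -0.2277 -0.6185]
  T[4,:] = [+0.0000 -0.2751 +0.0209 -0.1521 -0.0292 -0.4600]
  T[5,:] = [+0.0000 +0.1329 -0.2192 +0.0959 +0.0343 +0.6070]
|eigenvalues of T|: 0.8612, 0.3232, 0.3232, 0.1455, 0.0365, 0.0000.
spectral radius ρ = 0.8612; 0.8612 < 1, so it converges for any x₀.

yes, ρ = 0.8612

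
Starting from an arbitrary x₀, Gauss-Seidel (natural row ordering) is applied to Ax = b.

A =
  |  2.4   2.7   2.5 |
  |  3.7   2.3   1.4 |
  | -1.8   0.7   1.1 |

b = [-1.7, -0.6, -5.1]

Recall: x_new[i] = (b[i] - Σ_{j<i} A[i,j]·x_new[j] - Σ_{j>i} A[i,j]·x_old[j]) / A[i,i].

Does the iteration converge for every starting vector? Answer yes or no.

no

A = D + L + U where D = diag(2.4, 2.3, 1.1).
GS T = -(D+L)⁻¹U: row 0 first, T[0,1] = -(2.7)/(2.4) = -1.1250; later rows by forward substitution.
  T[0,:] = [+0.0000  -1.1250  -1.0417]
  T[1,:] = [+0.0000  +1.8098  +1.0670]
  T[2,:] = [+0.0000  -2.9926  -2.3836]
moduli |λ_i(T)| = 1.3836, 0.8099, 0.0000.
spectral radius ρ = 1.3836; 1.3836 > 1 ⇒ diverges.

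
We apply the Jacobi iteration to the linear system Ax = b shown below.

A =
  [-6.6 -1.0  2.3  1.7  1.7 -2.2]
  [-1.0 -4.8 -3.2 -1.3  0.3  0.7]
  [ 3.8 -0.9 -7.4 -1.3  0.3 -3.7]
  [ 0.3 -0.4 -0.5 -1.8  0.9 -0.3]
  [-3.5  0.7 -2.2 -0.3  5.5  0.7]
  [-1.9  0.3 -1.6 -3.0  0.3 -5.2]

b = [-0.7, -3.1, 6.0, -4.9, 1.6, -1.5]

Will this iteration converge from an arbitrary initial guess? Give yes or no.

Diagonal D = diag(-6.6, -4.8, -7.4, -1.8, 5.5, -5.2); L, U strict lower/upper.
T_J = -D⁻¹(L+U): T[3,1] = -(-0.4)/(-1.8) = -0.2222; T[3,3] = 0.
  T[0,:] = [+0.0000  -0.1515  +0.3485  +0.2576  +0.2576  -0.3333]
  T[1,:] = [-0.2083  +0.0000  -0.6667  -0.2708  +0.0625  +0.1458]
  T[2,:] = [+0.5135  -0.1216  +0.0000  -0.1757  +0.0405  -0.5000]
  T[3,:] = [+0.1667  -0.2222  -0.2778  +0.0000  +0.5000  -0.1667]
  T[4,:] = [+0.6364  -0.1273  +0.4000  +0.0545  +0.0000  -0.1273]
  T[5,:] = [-0.3654  +0.0577  -0.3077  -0.5769  +0.0577  +0.0000]
moduli |λ_i(T)| = 1.1634, 0.8096, 0.5009, 0.3653, 0.3653, 0.0446.
spectral radius ρ = 1.1634; 1.1634 > 1 ⇒ diverges.

no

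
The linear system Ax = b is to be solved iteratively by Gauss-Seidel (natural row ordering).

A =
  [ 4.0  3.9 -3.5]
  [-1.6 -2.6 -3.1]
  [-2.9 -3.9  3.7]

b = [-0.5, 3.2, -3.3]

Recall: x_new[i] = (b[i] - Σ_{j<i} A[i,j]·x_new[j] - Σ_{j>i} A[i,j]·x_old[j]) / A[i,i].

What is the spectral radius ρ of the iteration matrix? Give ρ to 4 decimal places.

1.2610

Let D = diag(4, -2.6, 3.7); L, U the strict triangles.
Gauss-Seidel: T = -(D+L)⁻¹U, row 0 first, T[0,2] = -(-3.5)/(4) = +0.8750; later rows by forward substitution.
  T[0,:] = [+0.0000, -0.9750, +0.8750]
  T[1,:] = [+0.0000, +0.6000, -1.7308]
  T[2,:] = [+0.0000, -0.1318, -1.1385]
moduli |λ_i(T)| = 1.2610, 0.7225, 0.0000.
ρ(T) = max|λ| = 1.2610; 1.2610 > 1: divergent.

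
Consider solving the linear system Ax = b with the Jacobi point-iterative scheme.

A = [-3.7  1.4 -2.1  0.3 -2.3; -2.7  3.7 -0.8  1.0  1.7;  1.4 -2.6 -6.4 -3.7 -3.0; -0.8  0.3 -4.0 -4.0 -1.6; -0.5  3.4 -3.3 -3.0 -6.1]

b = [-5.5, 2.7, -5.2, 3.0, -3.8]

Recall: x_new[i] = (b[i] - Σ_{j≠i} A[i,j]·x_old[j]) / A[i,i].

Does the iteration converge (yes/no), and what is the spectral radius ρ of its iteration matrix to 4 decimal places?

no, ρ = 1.1543

Split A = D + L + U, D = diag(-3.7, 3.7, -6.4, -4, -6.1).
Jacobi T = -D⁻¹(L+U): T[3,1] = -(0.3)/(-4) = +0.0750; T[3,3] = 0.
  T[0,:] = [+0.0000 +0.3784 -0.5676 +0.0811 -0.6216]
  T[1,:] = [+0.7297 +0.0000 +0.2162 -0.2703 -0.4595]
  T[2,:] = [+0.2188 -0.4062 +0.0000 -0.5781 -0.4688]
  T[3,:] = [-0.2000 +0.0750 -1.0000 +0.0000 -0.4000]
  T[4,:] = [-0.0820 +0.5574 -0.5410 -0.4918 +0.0000]
eigenvalue magnitudes: 1.1543, 0.7259, 0.7259, 0.6399, 0.4067.
ρ = 1.1543; 1.1543 > 1, so it fails to converge.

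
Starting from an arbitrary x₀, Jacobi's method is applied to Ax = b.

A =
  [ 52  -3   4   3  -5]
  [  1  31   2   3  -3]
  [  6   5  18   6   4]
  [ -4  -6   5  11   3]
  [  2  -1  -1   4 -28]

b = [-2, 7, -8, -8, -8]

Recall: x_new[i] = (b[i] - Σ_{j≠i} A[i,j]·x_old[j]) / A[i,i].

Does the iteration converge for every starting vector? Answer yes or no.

Diagonal D = diag(52, 31, 18, 11, -28); L, U strict lower/upper.
T_J = -D⁻¹(L+U): T[1,4] = -(-3)/(31) = +0.0968; T[1,1] = 0.
  T[0,:] = [+0.0000, +0.0577, -0.0769, -0.0577, +0.0962]
  T[1,:] = [-0.0323, +0.0000, -0.0645, -0.0968, +0.0968]
  T[2,:] = [-0.3333, -0.2778, +0.0000, -0.3333, -0.2222]
  T[3,:] = [+0.3636, +0.5455, -0.4545, +0.0000, -0.2727]
  T[4,:] = [+0.0714, -0.0357, -0.0357, +0.1429, +0.0000]
eigenvalue magnitudes: 0.4465, 0.3105, 0.2522, 0.2522, 0.0139.
spectral radius ρ = 0.4465; 0.4465 < 1, so it converges for any x₀.

yes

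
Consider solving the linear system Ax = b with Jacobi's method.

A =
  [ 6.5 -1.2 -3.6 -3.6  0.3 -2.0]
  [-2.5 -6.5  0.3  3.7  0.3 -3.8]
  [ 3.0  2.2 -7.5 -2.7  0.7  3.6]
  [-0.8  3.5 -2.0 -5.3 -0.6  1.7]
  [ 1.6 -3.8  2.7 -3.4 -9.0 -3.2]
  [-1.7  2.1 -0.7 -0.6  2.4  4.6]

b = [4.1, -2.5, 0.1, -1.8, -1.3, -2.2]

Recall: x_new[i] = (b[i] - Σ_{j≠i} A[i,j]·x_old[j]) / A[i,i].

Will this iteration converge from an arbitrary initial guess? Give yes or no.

A = D + L + U where D = diag(6.5, -6.5, -7.5, -5.3, -9, 4.6).
Jacobi T = -D⁻¹(L+U): T[5,1] = -(2.1)/(4.6) = -0.4565; T[5,5] = 0.
  T[0,:] = [+0.0000  +0.1846  +0.5538  +0.5538  -0.0462  +0.3077]
  T[1,:] = [-0.3846  +0.0000  +0.0462  +0.5692  +0.0462  -0.5846]
  T[2,:] = [+0.4000  +0.2933  +0.0000  -0.3600  +0.0933  +0.4800]
  T[3,:] = [-0.1509  +0.6604  -0.3774  +0.0000  -0.1132  +0.3208]
  T[4,:] = [+0.1778  -0.4222  +0.3000  -0.3778  +0.0000  -0.3556]
  T[5,:] = [+0.3696  -0.4565  +0.1522  +0.1304  -0.5217  +0.0000]
|eigenvalues of T|: 1.1711, 0.8530, 0.8530, 0.4921, 0.3299, 0.1925.
ρ(T) = max|λ| = 1.1711; 1.1711 > 1, so it fails to converge.

no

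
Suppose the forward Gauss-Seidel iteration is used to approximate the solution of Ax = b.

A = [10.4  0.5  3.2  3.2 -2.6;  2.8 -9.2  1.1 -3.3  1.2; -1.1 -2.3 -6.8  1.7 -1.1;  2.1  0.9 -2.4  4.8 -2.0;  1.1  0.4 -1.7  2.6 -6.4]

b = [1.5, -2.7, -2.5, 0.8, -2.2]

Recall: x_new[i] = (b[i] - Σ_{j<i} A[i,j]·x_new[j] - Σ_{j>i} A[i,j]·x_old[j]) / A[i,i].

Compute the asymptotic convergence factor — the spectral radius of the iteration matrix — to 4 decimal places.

0.5500

Diagonal D = diag(10.4, -9.2, -6.8, 4.8, -6.4); L, U strict lower/upper.
Gauss-Seidel: T = -(D+L)⁻¹U, row 0 first, T[0,3] = -(3.2)/(10.4) = -0.3077; later rows by forward substitution.
  T[0,:] = [+0.0000 -0.0481 -0.3077 -0.3077 +0.2500]
  T[1,:] = [+0.0000 -0.0146 +0.0259 -0.4523 +0.2065]
  T[2,:] = [+0.0000 +0.0127 +0.0410 +0.4528 -0.2721]
  T[3,:] = [+0.0000 +0.0301 +0.1503 +0.4458 +0.1325]
  T[4,:] = [+0.0000 -0.0003 -0.0011 -0.0203 +0.1820]
|λ(T)| sorted: 0.5500, 0.1795, 0.0570, 0.0183, 0.0000.
ρ(T) = max|λ| = 0.5500; 0.5500 < 1 ⇒ converges.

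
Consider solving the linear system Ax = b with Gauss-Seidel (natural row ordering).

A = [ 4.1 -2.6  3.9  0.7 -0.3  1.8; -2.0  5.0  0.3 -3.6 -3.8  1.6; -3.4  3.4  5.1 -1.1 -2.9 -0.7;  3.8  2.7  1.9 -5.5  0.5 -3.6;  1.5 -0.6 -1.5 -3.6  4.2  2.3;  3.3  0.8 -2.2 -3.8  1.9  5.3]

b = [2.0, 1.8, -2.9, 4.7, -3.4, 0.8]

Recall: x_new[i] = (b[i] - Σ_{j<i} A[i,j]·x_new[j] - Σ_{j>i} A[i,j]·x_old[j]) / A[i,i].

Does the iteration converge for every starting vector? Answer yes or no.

Write A = D+L+U with D = diag(4.1, 5, 5.1, -5.5, 4.2, 5.3).
T_GS = -(D+L)⁻¹U: row 0 first, T[0,4] = -(-0.3)/(4.1) = +0.0732; later rows by forward substitution.
  T[0,:] = [+0.0000 +0.6341 -0.9512 -0.1707 +0.0732 -0.4390]
  T[1,:] = [+0.0000 +0.2537 -0.4405 +0.6517 +0.7893 -0.4956]
  T[2,:] = [+0.0000 +0.2537 -0.3405 -0.3326 +0.0912 +0.1750]
  T[3,:] = [+0.0000 +0.6503 -0.9911 +0.0871 +0.5604 -1.1407]
  T[4,:] = [+0.0000 +0.4577 -0.6943 +0.1099 +0.5996 -1.3769]
  T[5,:] = [+0.0000 -0.0257 +0.0557 -0.1071 +0.0601 +0.0965]
|roots of det(T-λI)|: 1.4114, 0.8650, 0.1977, 0.1977, 0.0053, 0.0000.
ρ = 1.4114; 1.4114 > 1, so it fails to converge.

no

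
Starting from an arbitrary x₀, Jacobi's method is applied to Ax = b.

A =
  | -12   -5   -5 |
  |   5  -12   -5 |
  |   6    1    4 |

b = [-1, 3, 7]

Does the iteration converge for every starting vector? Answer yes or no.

yes

Let D = diag(-12, -12, 4); L, U the strict triangles.
Jacobi T = -D⁻¹(L+U): T[1,2] = -(-5)/(-12) = -0.4167; T[1,1] = 0.
  T[0,:] = [+0.0000, -0.4167, -0.4167]
  T[1,:] = [+0.4167, +0.0000, -0.4167]
  T[2,:] = [-1.5000, -0.2500, +0.0000]
|roots of det(T-λI)|: 0.8935, 0.4928, 0.4928.
ρ = 0.8935; 0.8935 < 1 ⇒ converges.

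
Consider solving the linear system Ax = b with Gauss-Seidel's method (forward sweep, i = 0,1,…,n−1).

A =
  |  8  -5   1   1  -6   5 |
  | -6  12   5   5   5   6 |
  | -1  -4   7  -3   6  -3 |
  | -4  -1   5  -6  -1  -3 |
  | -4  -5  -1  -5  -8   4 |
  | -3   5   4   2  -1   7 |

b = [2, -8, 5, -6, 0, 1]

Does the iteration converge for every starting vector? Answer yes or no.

no

Let D = diag(8, 12, 7, -6, -8, 7); L, U the strict triangles.
GS T = -(D+L)⁻¹U: row 0 first, T[0,2] = -(1)/(8) = -0.1250; later rows by forward substitution.
  T[0,:] = [+0.0000 +0.6250 -0.1250 -0.1250 +0.7500 -0.6250]
  T[1,:] = [+0.0000 +0.3125 -0.4792 -0.4792 -0.0417 -0.8125]
  T[2,:] = [+0.0000 +0.2679 -0.2917 +0.1369 -0.7738 -0.1250]
  T[3,:] = [+0.0000 -0.2455 -0.0799 +0.2773 -1.3046 -0.0521]
  T[4,:] = [+0.0000 -0.3878 +0.4484 +0.1716 +0.5631 +1.3685]
  T[5,:] = [+0.0000 -0.0937 +0.5422 +0.1557 +1.2465 +0.5943]
|λ(T)| sorted: 1.3146, 0.9380, 0.7559, 0.0891, 0.0480, 0.0000.
ρ(T) = max|λ| = 1.3146; 1.3146 > 1, so it fails to converge.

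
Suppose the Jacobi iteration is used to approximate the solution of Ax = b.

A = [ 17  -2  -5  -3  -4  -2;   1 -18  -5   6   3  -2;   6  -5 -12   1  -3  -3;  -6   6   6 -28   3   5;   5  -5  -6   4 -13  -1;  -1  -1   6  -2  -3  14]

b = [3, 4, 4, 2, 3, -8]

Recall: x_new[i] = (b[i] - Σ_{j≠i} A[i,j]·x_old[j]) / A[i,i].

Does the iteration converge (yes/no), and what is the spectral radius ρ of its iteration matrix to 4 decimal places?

Diagonal D = diag(17, -18, -12, -28, -13, 14); L, U strict lower/upper.
Jacobi: T = -D⁻¹(L+U), T[5,1] = -(-1)/(14) = +0.0714; T[5,5] = 0.
  T[0,:] = [+0.0000  +0.1176  +0.2941  +0.1765  +0.2353  +0.1176]
  T[1,:] = [+0.0556  +0.0000  -0.2778  +0.3333  +0.1667  -0.1111]
  T[2,:] = [+0.5000  -0.4167  +0.0000  +0.0833  -0.2500  -0.2500]
  T[3,:] = [-0.2143  +0.2143  +0.2143  +0.0000  +0.1071  +0.1786]
  T[4,:] = [+0.3846  -0.3846  -0.4615  +0.3077  +0.0000  -0.0769]
  T[5,:] = [+0.0714  +0.0714  -0.4286  +0.1429  +0.2143  +0.0000]
|roots of det(T-λI)|: 0.9047, 0.5613, 0.3374, 0.1372, 0.1372, 0.0886.
spectral radius ρ = 0.9047; 0.9047 < 1: convergent.

yes, ρ = 0.9047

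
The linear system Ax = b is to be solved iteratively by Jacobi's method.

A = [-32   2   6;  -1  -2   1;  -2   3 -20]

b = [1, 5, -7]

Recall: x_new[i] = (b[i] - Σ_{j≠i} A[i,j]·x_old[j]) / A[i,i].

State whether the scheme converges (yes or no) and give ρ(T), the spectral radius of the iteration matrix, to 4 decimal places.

A = D + L + U where D = diag(-32, -2, -20).
T_J = -D⁻¹(L+U): T[1,0] = -(-1)/(-2) = -0.5000; T[1,1] = 0.
  T[0,:] = [+0.0000, +0.0625, +0.1875]
  T[1,:] = [-0.5000, +0.0000, +0.5000]
  T[2,:] = [-0.1000, +0.1500, +0.0000]
|roots of det(T-λI)|: 0.2902, 0.2434, 0.2434.
ρ(T) = max|λ| = 0.2902; 0.2902 < 1: convergent.

yes, ρ = 0.2902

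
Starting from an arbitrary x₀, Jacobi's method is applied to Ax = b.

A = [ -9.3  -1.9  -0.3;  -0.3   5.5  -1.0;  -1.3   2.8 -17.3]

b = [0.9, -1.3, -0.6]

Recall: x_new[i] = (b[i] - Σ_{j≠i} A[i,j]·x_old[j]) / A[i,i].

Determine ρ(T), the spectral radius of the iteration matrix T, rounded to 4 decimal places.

0.1851

Let D = diag(-9.3, 5.5, -17.3); L, U the strict triangles.
T_J = -D⁻¹(L+U): T[0,2] = -(-0.3)/(-9.3) = -0.0323; T[0,0] = 0.
  T[0,:] = [+0.0000, -0.2043, -0.0323]
  T[1,:] = [+0.0545, +0.0000, +0.1818]
  T[2,:] = [-0.0751, +0.1618, +0.0000]
moduli |λ_i(T)| = 0.1851, 0.1164, 0.1164.
ρ(T) = max|λ| = 0.1851; 0.1851 < 1: convergent.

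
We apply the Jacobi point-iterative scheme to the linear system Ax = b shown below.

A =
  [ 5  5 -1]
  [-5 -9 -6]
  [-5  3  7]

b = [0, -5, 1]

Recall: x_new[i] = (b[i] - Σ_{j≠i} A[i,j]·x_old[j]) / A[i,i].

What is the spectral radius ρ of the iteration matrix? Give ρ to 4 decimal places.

Write A = D+L+U with D = diag(5, -9, 7).
T_J = -D⁻¹(L+U): T[2,1] = -(3)/(7) = -0.4286; T[2,2] = 0.
  T[0,:] = [+0.0000, -1.0000, +0.2000]
  T[1,:] = [-0.5556, +0.0000, -0.6667]
  T[2,:] = [+0.7143, -0.4286, +0.0000]
|roots of det(T-λI)|: 1.1930, 0.6626, 0.6626.
ρ = 1.1930; 1.1930 > 1, so it fails to converge.

1.1930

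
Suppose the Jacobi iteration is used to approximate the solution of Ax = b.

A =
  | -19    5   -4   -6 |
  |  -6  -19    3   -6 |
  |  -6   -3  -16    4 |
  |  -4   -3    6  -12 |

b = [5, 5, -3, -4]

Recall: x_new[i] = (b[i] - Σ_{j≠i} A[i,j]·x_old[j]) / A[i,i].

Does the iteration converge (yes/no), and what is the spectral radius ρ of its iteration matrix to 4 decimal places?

yes, ρ = 0.6334

Write A = D+L+U with D = diag(-19, -19, -16, -12).
Jacobi: T = -D⁻¹(L+U), T[0,2] = -(-4)/(-19) = -0.2105; T[0,0] = 0.
  T[0,:] = [+0.0000  +0.2632  -0.2105  -0.3158]
  T[1,:] = [-0.3158  +0.0000  +0.1579  -0.3158]
  T[2,:] = [-0.3750  -0.1875  +0.0000  +0.2500]
  T[3,:] = [-0.3333  -0.2500  +0.5000  +0.0000]
|eigenvalues of T|: 0.6334, 0.3301, 0.1602, 0.1602.
ρ = 0.6334; 0.6334 < 1: convergent.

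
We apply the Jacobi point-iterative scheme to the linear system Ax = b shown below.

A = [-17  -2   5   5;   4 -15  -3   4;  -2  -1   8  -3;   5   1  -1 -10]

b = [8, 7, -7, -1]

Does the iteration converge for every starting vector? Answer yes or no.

yes

Write A = D+L+U with D = diag(-17, -15, 8, -10).
T_J = -D⁻¹(L+U): T[2,3] = -(-3)/(8) = +0.3750; T[2,2] = 0.
  T[0,:] = [+0.0000, -0.1176, +0.2941, +0.2941]
  T[1,:] = [+0.2667, +0.0000, -0.2000, +0.2667]
  T[2,:] = [+0.2500, +0.1250, +0.0000, +0.3750]
  T[3,:] = [+0.5000, +0.1000, -0.1000, +0.0000]
moduli |λ_i(T)| = 0.5275, 0.3426, 0.2481, 0.2481.
ρ = 0.5275; 0.5275 < 1: convergent.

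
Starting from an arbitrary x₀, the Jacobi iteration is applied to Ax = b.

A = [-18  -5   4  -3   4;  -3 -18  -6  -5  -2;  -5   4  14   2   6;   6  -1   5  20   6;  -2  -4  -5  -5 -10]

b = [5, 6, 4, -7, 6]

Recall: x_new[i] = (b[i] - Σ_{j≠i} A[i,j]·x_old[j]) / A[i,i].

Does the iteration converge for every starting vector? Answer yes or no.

yes

Diagonal D = diag(-18, -18, 14, 20, -10); L, U strict lower/upper.
Jacobi: T = -D⁻¹(L+U), T[0,1] = -(-5)/(-18) = -0.2778; T[0,0] = 0.
  T[0,:] = [+0.0000  -0.2778  +0.2222  -0.1667  +0.2222]
  T[1,:] = [-0.1667  +0.0000  -0.3333  -0.2778  -0.1111]
  T[2,:] = [+0.3571  -0.2857  +0.0000  -0.1429  -0.4286]
  T[3,:] = [-0.3000  +0.0500  -0.2500  +0.0000  -0.3000]
  T[4,:] = [-0.2000  -0.4000  -0.5000  -0.5000  +0.0000]
eigenvalue magnitudes: 0.8632, 0.5659, 0.3911, 0.2605, 0.1667.
spectral radius ρ = 0.8632; 0.8632 < 1: convergent.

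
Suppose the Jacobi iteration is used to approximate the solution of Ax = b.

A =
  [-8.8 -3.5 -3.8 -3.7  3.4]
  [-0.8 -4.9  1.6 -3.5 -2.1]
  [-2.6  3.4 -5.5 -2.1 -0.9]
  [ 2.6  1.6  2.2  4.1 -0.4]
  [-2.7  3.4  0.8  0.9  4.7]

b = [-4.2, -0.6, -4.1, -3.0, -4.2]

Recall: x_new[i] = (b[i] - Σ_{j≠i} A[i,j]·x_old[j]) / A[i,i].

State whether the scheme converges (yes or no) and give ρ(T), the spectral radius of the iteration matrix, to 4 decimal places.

no, ρ = 1.2537

Diagonal D = diag(-8.8, -4.9, -5.5, 4.1, 4.7); L, U strict lower/upper.
T_J = -D⁻¹(L+U): T[4,1] = -(3.4)/(4.7) = -0.7234; T[4,4] = 0.
  T[0,:] = [+0.0000 -0.3977 -0.4318 -0.4205 +0.3864]
  T[1,:] = [-0.1633 +0.0000 +0.3265 -0.7143 -0.4286]
  T[2,:] = [-0.4727 +0.6182 +0.0000 -0.3818 -0.1636]
  T[3,:] = [-0.6341 -0.3902 -0.5366 +0.0000 +0.0976]
  T[4,:] = [+0.5745 -0.7234 -0.1702 -0.1915 +0.0000]
|roots of det(T-λI)|: 1.2537, 0.9172, 0.8205, 0.6427, 0.1586.
spectral radius ρ = 1.2537; 1.2537 > 1 ⇒ diverges.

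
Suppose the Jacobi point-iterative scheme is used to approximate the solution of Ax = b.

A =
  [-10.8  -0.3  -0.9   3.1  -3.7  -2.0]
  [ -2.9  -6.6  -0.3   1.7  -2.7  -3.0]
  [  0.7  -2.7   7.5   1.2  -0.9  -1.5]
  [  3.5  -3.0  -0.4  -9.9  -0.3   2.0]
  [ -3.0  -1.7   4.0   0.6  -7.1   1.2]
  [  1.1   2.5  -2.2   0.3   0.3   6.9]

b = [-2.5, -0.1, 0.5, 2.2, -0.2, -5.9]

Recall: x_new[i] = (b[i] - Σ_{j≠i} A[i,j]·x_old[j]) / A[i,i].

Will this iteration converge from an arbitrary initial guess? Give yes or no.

yes

Diagonal D = diag(-10.8, -6.6, 7.5, -9.9, -7.1, 6.9); L, U strict lower/upper.
Jacobi T = -D⁻¹(L+U): T[3,0] = -(3.5)/(-9.9) = +0.3535; T[3,3] = 0.
  T[0,:] = [+0.0000  -0.0278  -0.0833  +0.2870  -0.3426  -0.1852]
  T[1,:] = [-0.4394  +0.0000  -0.0455  +0.2576  -0.4091  -0.4545]
  T[2,:] = [-0.0933  +0.3600  +0.0000  -0.1600  +0.1200  +0.2000]
  T[3,:] = [+0.3535  -0.3030  -0.0404  +0.0000  -0.0303  +0.2020]
  T[4,:] = [-0.4225  -0.2394  +0.5634  +0.0845  +0.0000  +0.1690]
  T[5,:] = [-0.1594  -0.3623  +0.3188  -0.0435  -0.0435  +0.0000]
moduli |λ_i(T)| = 0.8608, 0.6150, 0.2348, 0.2348, 0.1674, 0.1674.
ρ = 0.8608; 0.8608 < 1, so it converges for any x₀.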